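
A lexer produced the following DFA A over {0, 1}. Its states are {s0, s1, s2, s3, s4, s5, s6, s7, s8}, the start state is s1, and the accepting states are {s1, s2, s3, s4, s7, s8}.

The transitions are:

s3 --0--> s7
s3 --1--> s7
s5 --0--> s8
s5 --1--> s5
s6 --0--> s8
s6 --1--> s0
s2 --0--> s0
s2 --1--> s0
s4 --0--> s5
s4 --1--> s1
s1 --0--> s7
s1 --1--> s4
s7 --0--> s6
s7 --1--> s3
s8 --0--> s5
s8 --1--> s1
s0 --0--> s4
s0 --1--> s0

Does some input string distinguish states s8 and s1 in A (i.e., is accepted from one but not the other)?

Yes

First remove the unreachable states {s2}; 8 states remain.
Initial partition by acceptance: {s1,s3,s4,s7,s8} | {s0,s5,s6}.
On input 0, block {s1,s3,s4,s7,s8} splits into {s4,s7,s8} and {s1,s3}.
No further refinement is possible. Final partition (3 blocks): {s4,s7,s8} | {s0,s5,s6} | {s1,s3}.
s8 and s1 end up in different blocks, so they are distinguishable. For instance, the string '0' is accepted from only s1.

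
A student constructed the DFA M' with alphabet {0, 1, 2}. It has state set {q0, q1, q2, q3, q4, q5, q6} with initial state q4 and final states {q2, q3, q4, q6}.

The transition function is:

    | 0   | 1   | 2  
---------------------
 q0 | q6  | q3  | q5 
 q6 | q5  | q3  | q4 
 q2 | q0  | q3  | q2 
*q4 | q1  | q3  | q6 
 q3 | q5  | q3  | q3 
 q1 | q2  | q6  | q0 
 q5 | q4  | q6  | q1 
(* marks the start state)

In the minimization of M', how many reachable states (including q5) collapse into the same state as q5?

3

Every state is reachable, so we keep all 7.
P0 = {q2,q3,q4,q6} | {q0,q1,q5}.
No further refinement is possible. Final partition (2 blocks): {q2,q3,q4,q6} | {q0,q1,q5}.
State q5 belongs to the block {q0,q1,q5}, which has 3 states.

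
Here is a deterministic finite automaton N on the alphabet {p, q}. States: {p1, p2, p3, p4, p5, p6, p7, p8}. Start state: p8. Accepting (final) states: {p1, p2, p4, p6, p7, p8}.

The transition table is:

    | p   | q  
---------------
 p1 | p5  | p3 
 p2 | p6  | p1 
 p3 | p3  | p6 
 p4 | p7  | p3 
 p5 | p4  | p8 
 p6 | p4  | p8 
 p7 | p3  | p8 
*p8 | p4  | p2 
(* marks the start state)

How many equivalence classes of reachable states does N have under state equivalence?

All states are reachable from the start state.
Initial partition by acceptance: {p1,p2,p4,p6,p7,p8} | {p3,p5}.
Split {p1,p2,p4,p6,p7,p8} by δ(·,p) → {p2,p4,p6,p8} and {p1,p7}.
On input p, block {p2,p4,p6,p8} splits into {p2,p6,p8} and {p4}.
Refine {p2,p6,p8} on symbol p: members go to different blocks, giving {p6,p8} and {p2}.
Split {p6,p8} by δ(·,q) → {p6} and {p8}.
On input p, block {p3,p5} splits into {p3} and {p5}.
Split {p1,p7} by δ(·,p) → {p1} and {p7}.
The partition is now stable with 8 blocks: {p6} | {p3} | {p1} | {p4} | {p2} | {p8} | {p5} | {p7}.

8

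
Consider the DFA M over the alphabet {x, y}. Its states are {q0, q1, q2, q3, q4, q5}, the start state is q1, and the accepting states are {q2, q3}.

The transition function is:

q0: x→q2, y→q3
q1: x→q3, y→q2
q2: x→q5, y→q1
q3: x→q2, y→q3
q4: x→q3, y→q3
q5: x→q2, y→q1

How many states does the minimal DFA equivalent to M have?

4

Reachable states from the start: {q1,q2,q3,q5}. Unreachable: {q0,q4} — drop them.
Initial partition by acceptance: {q2,q3} | {q1,q5}.
Split {q2,q3} by δ(·,x) → {q2} and {q3}.
Refine {q1,q5} on symbol x: members go to different blocks, giving {q1} and {q5}.
Stable partition: {q2} | {q1} | {q3} | {q5} — 4 equivalence classes.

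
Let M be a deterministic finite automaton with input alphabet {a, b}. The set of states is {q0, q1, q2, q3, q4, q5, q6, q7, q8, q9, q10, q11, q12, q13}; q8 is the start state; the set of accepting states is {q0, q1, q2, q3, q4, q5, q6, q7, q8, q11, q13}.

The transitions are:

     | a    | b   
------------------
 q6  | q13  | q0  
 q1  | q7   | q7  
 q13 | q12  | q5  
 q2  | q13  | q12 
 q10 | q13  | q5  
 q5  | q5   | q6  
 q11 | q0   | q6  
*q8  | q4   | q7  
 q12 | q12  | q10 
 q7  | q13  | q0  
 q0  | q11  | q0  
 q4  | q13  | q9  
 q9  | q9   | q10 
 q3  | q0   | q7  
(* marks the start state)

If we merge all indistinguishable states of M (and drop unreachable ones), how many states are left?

9

Reachable states from the start: {q0,q4,q5,q6,q7,q8,q9,q10,q11,q12,q13}. Unreachable: {q1,q2,q3} — drop them.
Initial partition by acceptance: {q0,q4,q5,q6,q7,q8,q11,q13} | {q9,q10,q12}.
Split {q0,q4,q5,q6,q7,q8,q11,q13} by δ(·,a) → {q0,q4,q5,q6,q7,q8,q11} and {q13}.
Refine {q0,q4,q5,q6,q7,q8,q11} on symbol a: members go to different blocks, giving {q0,q5,q8,q11} and {q4,q6,q7}.
On input a, block {q0,q5,q8,q11} splits into {q0,q5,q11} and {q8}.
Refine {q0,q5,q11} on symbol b: members go to different blocks, giving {q5,q11} and {q0}.
Split {q5,q11} by δ(·,a) → {q5} and {q11}.
Split {q9,q10,q12} by δ(·,a) → {q9,q12} and {q10}.
On input b, block {q4,q6,q7} splits into {q6,q7} and {q4}.
Stable partition: {q5} | {q9,q12} | {q13} | {q6,q7} | {q8} | {q0} | {q11} | {q10} | {q4} — 9 equivalence classes.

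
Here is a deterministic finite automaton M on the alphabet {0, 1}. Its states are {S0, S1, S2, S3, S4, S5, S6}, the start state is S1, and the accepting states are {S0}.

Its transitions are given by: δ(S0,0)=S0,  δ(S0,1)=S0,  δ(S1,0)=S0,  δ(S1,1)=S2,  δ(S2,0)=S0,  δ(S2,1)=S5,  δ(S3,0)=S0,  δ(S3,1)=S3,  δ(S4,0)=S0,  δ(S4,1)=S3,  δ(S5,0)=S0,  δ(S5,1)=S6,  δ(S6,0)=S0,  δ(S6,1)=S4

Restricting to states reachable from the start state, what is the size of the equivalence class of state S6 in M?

6

All states are reachable from the start state.
Start with accepting vs non-accepting: {S0} | {S1,S2,S3,S4,S5,S6}.
No further refinement is possible. Final partition (2 blocks): {S0} | {S1,S2,S3,S4,S5,S6}.
State S6 belongs to the block {S1,S2,S3,S4,S5,S6}, which has 6 states.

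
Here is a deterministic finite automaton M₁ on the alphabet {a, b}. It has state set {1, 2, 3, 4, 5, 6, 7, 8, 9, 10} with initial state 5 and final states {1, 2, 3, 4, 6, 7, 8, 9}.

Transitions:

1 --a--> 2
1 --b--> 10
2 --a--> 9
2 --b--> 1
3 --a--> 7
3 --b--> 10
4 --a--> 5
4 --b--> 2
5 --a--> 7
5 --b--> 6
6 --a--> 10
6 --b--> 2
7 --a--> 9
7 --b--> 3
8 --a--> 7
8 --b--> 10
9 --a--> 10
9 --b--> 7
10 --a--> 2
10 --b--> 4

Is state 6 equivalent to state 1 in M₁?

No

First remove the unreachable states {8}; 9 states remain.
Initial partition by acceptance: {1,2,3,4,6,7,9} | {5,10}.
Refine {1,2,3,4,6,7,9} on symbol a: members go to different blocks, giving {1,2,3,7} and {4,6,9}.
Refine {1,2,3,7} on symbol a: members go to different blocks, giving {1,3} and {2,7}.
No further refinement is possible. Final partition (4 blocks): {1,3} | {5,10} | {4,6,9} | {2,7}.
6 and 1 end up in different blocks, so they are distinguishable. For instance, the string 'a' is accepted from only 1.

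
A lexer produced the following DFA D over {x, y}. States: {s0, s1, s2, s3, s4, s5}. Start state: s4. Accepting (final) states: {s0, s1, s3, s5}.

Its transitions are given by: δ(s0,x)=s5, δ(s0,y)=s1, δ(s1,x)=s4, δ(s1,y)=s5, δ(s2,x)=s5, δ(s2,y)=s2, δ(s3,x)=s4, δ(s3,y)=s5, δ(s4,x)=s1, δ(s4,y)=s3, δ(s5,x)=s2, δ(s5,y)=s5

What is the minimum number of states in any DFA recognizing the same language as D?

Reachable states from the start: {s1,s2,s3,s4,s5}. Unreachable: {s0} — drop them.
Initial partition by acceptance: {s1,s3,s5} | {s2,s4}.
Refine {s2,s4} on symbol y: members go to different blocks, giving {s2} and {s4}.
On input x, block {s1,s3,s5} splits into {s1,s3} and {s5}.
No further refinement is possible. Final partition (4 blocks): {s1,s3} | {s2} | {s4} | {s5}.

4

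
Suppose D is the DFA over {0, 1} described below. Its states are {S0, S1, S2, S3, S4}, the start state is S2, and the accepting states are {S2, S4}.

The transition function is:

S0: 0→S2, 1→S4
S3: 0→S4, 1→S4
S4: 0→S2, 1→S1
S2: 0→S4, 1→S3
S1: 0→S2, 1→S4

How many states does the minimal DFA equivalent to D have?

2

States {S0} cannot be reached from the start state, so discard them.
Start with accepting vs non-accepting: {S2,S4} | {S1,S3}.
No further refinement is possible. Final partition (2 blocks): {S2,S4} | {S1,S3}.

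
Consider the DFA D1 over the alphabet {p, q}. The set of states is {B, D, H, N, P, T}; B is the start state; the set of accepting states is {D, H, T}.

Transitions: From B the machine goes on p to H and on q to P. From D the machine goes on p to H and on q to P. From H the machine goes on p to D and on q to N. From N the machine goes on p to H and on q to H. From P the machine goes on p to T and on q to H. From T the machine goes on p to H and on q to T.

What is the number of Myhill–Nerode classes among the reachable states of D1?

All states are reachable from the start state.
P0 = {D,H,T} | {B,N,P}.
On input q, block {D,H,T} splits into {D,H} and {T}.
Refine {B,N,P} on symbol p: members go to different blocks, giving {B,N} and {P}.
Split {D,H} by δ(·,q) → {H} and {D}.
Refine {B,N} on symbol q: members go to different blocks, giving {N} and {B}.
The partition is now stable with 6 blocks: {H} | {N} | {T} | {P} | {D} | {B}.

6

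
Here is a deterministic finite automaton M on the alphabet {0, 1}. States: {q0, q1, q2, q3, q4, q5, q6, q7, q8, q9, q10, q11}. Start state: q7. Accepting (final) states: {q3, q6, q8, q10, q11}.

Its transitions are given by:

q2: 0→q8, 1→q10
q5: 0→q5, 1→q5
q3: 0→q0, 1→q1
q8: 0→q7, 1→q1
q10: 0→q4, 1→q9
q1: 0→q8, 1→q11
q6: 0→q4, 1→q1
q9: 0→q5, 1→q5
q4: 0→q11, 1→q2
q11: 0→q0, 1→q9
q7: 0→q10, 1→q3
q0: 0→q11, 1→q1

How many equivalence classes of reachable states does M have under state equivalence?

States {q6} cannot be reached from the start state, so discard them.
Initial partition by acceptance: {q3,q8,q10,q11} | {q0,q1,q2,q4,q5,q7,q9}.
On input 0, block {q0,q1,q2,q4,q5,q7,q9} splits into {q0,q1,q2,q4,q7} and {q5,q9}.
Refine {q3,q8,q10,q11} on symbol 1: members go to different blocks, giving {q3,q8} and {q10,q11}.
On input 0, block {q0,q1,q2,q4,q7} splits into {q0,q4,q7} and {q1,q2}.
Split {q0,q4,q7} by δ(·,1) → {q0,q4} and {q7}.
Split {q3,q8} by δ(·,0) → {q3} and {q8}.
Stable partition: {q3} | {q0,q4} | {q5,q9} | {q10,q11} | {q1,q2} | {q7} | {q8} — 7 equivalence classes.

7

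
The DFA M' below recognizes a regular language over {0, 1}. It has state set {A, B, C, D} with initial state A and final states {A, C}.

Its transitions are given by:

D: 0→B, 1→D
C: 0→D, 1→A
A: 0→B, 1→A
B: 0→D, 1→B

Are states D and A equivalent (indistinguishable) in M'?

No

First remove the unreachable states {C}; 3 states remain.
Start with accepting vs non-accepting: {A} | {B,D}.
No further refinement is possible. Final partition (2 blocks): {A} | {B,D}.
D and A end up in different blocks, so they are distinguishable. For instance, the string 'ε' is accepted from only A.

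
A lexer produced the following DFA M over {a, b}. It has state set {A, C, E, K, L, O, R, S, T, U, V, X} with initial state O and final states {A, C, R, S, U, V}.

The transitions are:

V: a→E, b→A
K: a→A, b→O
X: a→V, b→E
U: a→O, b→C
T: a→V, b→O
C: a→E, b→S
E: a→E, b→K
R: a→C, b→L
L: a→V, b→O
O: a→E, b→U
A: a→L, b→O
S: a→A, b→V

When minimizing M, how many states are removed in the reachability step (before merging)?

3

Starting at O and following transitions, the reachable set is {A, C, E, K, L, O, S, U, V}. That leaves R, T, X unreachable — 3 in total.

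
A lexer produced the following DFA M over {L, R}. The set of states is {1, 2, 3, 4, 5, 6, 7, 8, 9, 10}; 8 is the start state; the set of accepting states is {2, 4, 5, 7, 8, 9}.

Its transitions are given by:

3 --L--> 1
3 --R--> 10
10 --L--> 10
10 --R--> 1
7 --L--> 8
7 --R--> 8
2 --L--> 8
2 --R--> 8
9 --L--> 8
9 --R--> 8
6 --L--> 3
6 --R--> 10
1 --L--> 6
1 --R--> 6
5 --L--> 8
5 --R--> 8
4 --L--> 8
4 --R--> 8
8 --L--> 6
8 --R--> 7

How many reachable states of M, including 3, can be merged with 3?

4

First remove the unreachable states {2,4,5,9}; 6 states remain.
Start with accepting vs non-accepting: {7,8} | {1,3,6,10}.
On input L, block {7,8} splits into {7} and {8}.
No further refinement is possible. Final partition (3 blocks): {7} | {1,3,6,10} | {8}.
State 3 belongs to the block {1,3,6,10}, which has 4 states.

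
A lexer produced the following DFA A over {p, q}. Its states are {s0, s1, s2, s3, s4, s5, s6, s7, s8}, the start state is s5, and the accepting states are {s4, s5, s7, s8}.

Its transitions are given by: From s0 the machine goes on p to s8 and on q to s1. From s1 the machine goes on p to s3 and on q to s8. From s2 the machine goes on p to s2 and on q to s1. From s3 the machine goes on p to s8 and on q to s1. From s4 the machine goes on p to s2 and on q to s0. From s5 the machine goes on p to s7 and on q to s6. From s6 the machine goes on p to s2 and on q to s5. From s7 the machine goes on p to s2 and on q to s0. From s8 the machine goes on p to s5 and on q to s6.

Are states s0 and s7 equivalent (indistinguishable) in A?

First remove the unreachable states {s4}; 8 states remain.
Initial partition by acceptance: {s5,s7,s8} | {s0,s1,s2,s3,s6}.
Split {s5,s7,s8} by δ(·,p) → {s5,s8} and {s7}.
Refine {s5,s8} on symbol p: members go to different blocks, giving {s5} and {s8}.
On input p, block {s0,s1,s2,s3,s6} splits into {s1,s2,s6} and {s0,s3}.
Refine {s1,s2,s6} on symbol p: members go to different blocks, giving {s2,s6} and {s1}.
Split {s2,s6} by δ(·,q) → {s2} and {s6}.
No further refinement is possible. Final partition (7 blocks): {s5} | {s2} | {s7} | {s8} | {s0,s3} | {s1} | {s6}.
s0 and s7 end up in different blocks, so they are distinguishable. For instance, the string 'ε' is accepted from only s7.

No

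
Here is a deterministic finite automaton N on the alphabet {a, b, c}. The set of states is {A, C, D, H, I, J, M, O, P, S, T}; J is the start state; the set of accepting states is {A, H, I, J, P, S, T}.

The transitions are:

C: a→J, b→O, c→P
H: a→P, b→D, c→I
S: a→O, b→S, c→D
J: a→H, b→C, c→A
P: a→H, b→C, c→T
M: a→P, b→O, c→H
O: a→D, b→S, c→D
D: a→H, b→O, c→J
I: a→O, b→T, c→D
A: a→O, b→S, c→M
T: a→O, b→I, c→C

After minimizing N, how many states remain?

Every state is reachable, so we keep all 11.
Initial partition by acceptance: {A,H,I,J,P,S,T} | {C,D,M,O}.
Refine {A,H,I,J,P,S,T} on symbol a: members go to different blocks, giving {A,I,S,T} and {H,J,P}.
Split {C,D,M,O} by δ(·,a) → {C,D,M} and {O}.
Stable partition: {A,I,S,T} | {C,D,M} | {H,J,P} | {O} — 4 equivalence classes.

4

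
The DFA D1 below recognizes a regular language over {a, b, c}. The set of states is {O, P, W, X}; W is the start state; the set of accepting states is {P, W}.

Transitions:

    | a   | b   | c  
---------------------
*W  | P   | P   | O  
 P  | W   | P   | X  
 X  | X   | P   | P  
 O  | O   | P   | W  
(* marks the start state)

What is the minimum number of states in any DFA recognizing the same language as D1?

All states are reachable from the start state.
Start with accepting vs non-accepting: {P,W} | {O,X}.
No further refinement is possible. Final partition (2 blocks): {P,W} | {O,X}.

2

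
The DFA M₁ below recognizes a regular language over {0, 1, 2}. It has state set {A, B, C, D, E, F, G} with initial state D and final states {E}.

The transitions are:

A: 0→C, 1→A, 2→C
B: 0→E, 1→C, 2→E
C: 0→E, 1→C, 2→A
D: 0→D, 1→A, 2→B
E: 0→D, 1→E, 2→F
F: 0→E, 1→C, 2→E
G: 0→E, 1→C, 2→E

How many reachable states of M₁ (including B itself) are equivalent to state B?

States {G} cannot be reached from the start state, so discard them.
P0 = {E} | {A,B,C,D,F}.
Refine {A,B,C,D,F} on symbol 0: members go to different blocks, giving {B,C,F} and {A,D}.
Refine {B,C,F} on symbol 2: members go to different blocks, giving {B,F} and {C}.
Split {A,D} by δ(·,0) → {A} and {D}.
Stable partition: {E} | {B,F} | {A} | {C} | {D} — 5 equivalence classes.
The equivalence class containing B is {B,F}, of size 2.

2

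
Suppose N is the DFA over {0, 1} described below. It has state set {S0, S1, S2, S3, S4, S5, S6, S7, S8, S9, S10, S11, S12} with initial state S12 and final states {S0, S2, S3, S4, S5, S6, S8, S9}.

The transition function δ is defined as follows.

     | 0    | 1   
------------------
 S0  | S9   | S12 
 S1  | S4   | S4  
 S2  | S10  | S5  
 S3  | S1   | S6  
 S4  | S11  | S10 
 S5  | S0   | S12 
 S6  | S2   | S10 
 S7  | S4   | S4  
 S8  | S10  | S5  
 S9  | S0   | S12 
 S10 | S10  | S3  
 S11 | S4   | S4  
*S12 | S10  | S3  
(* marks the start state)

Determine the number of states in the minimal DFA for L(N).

States {S7,S8} cannot be reached from the start state, so discard them.
P0 = {S0,S2,S3,S4,S5,S6,S9} | {S1,S10,S11,S12}.
Refine {S0,S2,S3,S4,S5,S6,S9} on symbol 0: members go to different blocks, giving {S0,S5,S6,S9} and {S2,S3,S4}.
Split {S0,S5,S6,S9} by δ(·,0) → {S0,S5,S9} and {S6}.
Refine {S1,S10,S11,S12} on symbol 0: members go to different blocks, giving {S1,S11} and {S10,S12}.
Refine {S2,S3,S4} on symbol 0: members go to different blocks, giving {S3,S4} and {S2}.
Split {S3,S4} by δ(·,1) → {S3} and {S4}.
The partition is now stable with 7 blocks: {S0,S5,S9} | {S1,S11} | {S3} | {S6} | {S10,S12} | {S2} | {S4}.

7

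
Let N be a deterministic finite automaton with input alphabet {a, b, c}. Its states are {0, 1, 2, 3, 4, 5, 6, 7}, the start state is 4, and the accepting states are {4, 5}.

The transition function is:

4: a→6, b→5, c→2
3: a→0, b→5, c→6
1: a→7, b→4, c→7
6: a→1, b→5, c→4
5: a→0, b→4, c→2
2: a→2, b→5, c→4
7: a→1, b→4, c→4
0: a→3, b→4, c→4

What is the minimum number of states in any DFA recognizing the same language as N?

P0 = {4,5} | {0,1,2,3,6,7}.
Split {0,1,2,3,6,7} by δ(·,c) → {0,2,6,7} and {1,3}.
Split {0,2,6,7} by δ(·,a) → {0,6,7} and {2}.
No further refinement is possible. Final partition (4 blocks): {4,5} | {0,6,7} | {1,3} | {2}.

4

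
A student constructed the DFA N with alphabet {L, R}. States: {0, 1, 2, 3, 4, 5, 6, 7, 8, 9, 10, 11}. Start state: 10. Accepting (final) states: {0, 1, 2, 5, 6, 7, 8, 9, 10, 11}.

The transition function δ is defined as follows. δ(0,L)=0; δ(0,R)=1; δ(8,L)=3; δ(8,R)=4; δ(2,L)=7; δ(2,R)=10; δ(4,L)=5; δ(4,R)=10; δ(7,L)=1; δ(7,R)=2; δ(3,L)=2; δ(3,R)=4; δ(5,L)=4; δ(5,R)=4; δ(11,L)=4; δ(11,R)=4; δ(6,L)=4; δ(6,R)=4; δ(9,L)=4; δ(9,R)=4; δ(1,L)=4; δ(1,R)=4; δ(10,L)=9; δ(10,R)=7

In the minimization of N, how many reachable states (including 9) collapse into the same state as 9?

States {0,3,6,8,11} cannot be reached from the start state, so discard them.
Start with accepting vs non-accepting: {1,2,5,7,9,10} | {4}.
Split {1,2,5,7,9,10} by δ(·,L) → {1,5,9} and {2,7,10}.
Split {2,7,10} by δ(·,L) → {7,10} and {2}.
On input R, block {7,10} splits into {7} and {10}.
Stable partition: {1,5,9} | {4} | {7} | {2} | {10} — 5 equivalence classes.
State 9 belongs to the block {1,5,9}, which has 3 states.

3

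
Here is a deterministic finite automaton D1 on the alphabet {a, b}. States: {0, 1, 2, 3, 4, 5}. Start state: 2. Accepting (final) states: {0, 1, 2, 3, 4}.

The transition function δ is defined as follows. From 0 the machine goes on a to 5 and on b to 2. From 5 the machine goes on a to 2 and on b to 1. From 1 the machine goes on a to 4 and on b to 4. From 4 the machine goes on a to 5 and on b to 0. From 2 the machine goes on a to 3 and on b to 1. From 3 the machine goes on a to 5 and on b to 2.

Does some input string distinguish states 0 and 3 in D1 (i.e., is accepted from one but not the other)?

No

Every state is reachable, so we keep all 6.
P0 = {0,1,2,3,4} | {5}.
On input a, block {0,1,2,3,4} splits into {0,3,4} and {1,2}.
Split {0,3,4} by δ(·,b) → {0,3} and {4}.
On input a, block {1,2} splits into {1} and {2}.
Stable partition: {0,3} | {5} | {1} | {4} | {2} — 5 equivalence classes.
0 and 3 lie in the same block of the stable partition, so they are equivalent — no string distinguishes them.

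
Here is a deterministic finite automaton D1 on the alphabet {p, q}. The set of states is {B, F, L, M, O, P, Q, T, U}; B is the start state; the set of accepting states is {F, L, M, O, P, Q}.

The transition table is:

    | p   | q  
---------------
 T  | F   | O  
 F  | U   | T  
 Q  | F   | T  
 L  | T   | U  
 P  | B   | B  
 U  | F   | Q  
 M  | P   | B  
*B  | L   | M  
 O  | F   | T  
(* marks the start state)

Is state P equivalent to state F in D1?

Yes

Initial partition by acceptance: {F,L,M,O,P,Q} | {B,T,U}.
Split {F,L,M,O,P,Q} by δ(·,p) → {F,L,P} and {M,O,Q}.
No further refinement is possible. Final partition (3 blocks): {F,L,P} | {B,T,U} | {M,O,Q}.
P and F lie in the same block of the stable partition, so they are equivalent — no string distinguishes them.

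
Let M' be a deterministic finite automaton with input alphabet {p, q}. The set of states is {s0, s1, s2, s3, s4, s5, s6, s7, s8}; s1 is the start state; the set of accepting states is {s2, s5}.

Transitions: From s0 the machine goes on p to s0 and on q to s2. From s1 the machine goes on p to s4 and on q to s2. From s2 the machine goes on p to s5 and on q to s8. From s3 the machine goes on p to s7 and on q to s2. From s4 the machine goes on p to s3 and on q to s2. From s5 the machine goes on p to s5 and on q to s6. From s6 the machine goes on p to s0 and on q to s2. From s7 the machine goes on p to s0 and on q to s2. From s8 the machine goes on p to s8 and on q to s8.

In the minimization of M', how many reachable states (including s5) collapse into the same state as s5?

1

Every state is reachable, so we keep all 9.
Initial partition by acceptance: {s2,s5} | {s0,s1,s3,s4,s6,s7,s8}.
Split {s0,s1,s3,s4,s6,s7,s8} by δ(·,q) → {s0,s1,s3,s4,s6,s7} and {s8}.
Refine {s2,s5} on symbol q: members go to different blocks, giving {s2} and {s5}.
No further refinement is possible. Final partition (4 blocks): {s2} | {s0,s1,s3,s4,s6,s7} | {s8} | {s5}.
The equivalence class containing s5 is {s5}, of size 1.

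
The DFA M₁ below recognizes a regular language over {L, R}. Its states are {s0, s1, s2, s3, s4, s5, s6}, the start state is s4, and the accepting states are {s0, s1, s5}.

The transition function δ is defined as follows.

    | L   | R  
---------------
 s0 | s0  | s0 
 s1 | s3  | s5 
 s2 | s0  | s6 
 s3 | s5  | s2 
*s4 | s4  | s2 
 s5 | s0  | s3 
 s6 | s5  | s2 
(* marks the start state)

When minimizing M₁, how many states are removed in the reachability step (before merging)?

BFS from s4 reaches {s0, s2, s3, s4, s5, s6}; the 1 state(s) s1 are never visited.

1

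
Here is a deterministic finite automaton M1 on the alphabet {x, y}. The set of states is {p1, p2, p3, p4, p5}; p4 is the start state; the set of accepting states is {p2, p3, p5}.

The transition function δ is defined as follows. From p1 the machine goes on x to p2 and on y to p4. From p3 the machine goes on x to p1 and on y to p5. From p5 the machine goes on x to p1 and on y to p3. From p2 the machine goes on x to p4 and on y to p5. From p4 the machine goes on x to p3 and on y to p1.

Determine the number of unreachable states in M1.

Exploring from p4, all states are eventually visited, so none are unreachable.

0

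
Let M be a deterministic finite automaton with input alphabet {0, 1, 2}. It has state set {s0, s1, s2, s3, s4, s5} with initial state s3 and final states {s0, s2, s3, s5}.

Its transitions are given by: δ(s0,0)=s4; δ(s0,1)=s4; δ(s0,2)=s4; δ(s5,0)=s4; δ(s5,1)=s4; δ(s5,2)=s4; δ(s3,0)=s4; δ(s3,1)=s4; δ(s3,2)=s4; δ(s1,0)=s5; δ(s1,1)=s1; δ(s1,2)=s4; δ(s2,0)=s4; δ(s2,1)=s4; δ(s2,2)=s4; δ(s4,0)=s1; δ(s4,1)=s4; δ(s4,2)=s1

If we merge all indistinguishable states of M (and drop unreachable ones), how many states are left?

3

States {s0,s2} cannot be reached from the start state, so discard them.
Initial partition by acceptance: {s3,s5} | {s1,s4}.
Split {s1,s4} by δ(·,0) → {s1} and {s4}.
The partition is now stable with 3 blocks: {s3,s5} | {s1} | {s4}.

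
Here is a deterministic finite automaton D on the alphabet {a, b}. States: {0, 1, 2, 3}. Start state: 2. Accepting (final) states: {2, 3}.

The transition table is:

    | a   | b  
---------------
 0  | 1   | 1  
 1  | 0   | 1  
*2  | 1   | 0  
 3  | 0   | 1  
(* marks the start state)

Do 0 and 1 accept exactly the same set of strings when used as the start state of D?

Yes

First remove the unreachable states {3}; 3 states remain.
Start with accepting vs non-accepting: {2} | {0,1}.
The partition is now stable with 2 blocks: {2} | {0,1}.
0 and 1 lie in the same block of the stable partition, so they are equivalent — no string distinguishes them.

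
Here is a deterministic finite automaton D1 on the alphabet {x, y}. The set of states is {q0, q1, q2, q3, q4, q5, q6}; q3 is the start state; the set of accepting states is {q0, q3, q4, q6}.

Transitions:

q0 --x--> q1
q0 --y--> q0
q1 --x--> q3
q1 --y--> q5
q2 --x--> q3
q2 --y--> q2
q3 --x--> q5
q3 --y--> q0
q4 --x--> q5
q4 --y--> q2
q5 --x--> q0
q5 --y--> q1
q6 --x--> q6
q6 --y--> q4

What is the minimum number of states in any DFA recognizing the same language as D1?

Reachable states from the start: {q0,q1,q3,q5}. Unreachable: {q2,q4,q6} — drop them.
P0 = {q0,q3} | {q1,q5}.
The partition is now stable with 2 blocks: {q0,q3} | {q1,q5}.

2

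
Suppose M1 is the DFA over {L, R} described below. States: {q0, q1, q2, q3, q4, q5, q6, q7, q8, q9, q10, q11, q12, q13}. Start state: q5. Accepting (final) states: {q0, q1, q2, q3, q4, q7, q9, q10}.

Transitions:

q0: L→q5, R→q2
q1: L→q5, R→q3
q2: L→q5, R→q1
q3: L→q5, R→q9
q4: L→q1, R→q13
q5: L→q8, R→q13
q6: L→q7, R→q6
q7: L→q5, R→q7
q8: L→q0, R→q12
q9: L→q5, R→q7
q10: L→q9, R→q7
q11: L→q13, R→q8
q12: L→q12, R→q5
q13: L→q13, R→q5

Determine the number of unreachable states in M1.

Starting at q5 and following transitions, the reachable set is {q0, q1, q2, q3, q5, q7, q8, q9, q12, q13}. That leaves q4, q6, q10, q11 unreachable — 4 in total.

4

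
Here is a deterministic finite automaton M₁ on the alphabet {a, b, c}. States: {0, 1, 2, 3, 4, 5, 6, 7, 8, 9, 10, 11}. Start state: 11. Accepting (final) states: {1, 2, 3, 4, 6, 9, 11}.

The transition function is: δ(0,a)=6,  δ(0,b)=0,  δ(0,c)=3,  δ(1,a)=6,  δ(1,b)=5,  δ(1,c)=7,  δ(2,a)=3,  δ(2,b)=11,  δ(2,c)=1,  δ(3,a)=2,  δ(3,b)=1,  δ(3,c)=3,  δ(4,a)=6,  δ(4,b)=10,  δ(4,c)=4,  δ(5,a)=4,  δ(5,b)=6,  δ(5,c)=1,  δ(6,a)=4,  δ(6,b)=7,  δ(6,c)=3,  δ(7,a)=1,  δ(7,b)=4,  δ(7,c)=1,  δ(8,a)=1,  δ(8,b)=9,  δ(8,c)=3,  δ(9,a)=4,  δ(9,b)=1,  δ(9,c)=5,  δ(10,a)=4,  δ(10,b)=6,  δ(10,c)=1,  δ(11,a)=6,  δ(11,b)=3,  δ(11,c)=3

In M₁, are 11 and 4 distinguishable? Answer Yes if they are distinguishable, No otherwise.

Yes

First remove the unreachable states {0,8,9}; 9 states remain.
Initial partition by acceptance: {1,2,3,4,6,11} | {5,7,10}.
On input b, block {1,2,3,4,6,11} splits into {1,4,6} and {2,3,11}.
On input c, block {1,4,6} splits into {1} and {4} and {6}.
Refine {5,7,10} on symbol a: members go to different blocks, giving {5,10} and {7}.
Refine {2,3,11} on symbol a: members go to different blocks, giving {2,3} and {11}.
Refine {2,3} on symbol b: members go to different blocks, giving {2} and {3}.
Stable partition: {1} | {5,10} | {2} | {4} | {6} | {7} | {11} | {3} — 8 equivalence classes.
11 and 4 end up in different blocks, so they are distinguishable. For instance, the string 'b' is accepted from only 11.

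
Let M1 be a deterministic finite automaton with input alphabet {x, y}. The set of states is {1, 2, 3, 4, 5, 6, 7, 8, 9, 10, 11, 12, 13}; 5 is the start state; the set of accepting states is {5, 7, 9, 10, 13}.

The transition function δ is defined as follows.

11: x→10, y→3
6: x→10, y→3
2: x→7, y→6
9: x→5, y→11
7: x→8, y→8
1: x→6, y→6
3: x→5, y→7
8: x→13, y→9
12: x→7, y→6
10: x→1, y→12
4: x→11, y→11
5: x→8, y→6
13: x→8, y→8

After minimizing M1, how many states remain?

States {2,4} cannot be reached from the start state, so discard them.
Initial partition by acceptance: {5,7,9,10,13} | {1,3,6,8,11,12}.
Split {5,7,9,10,13} by δ(·,x) → {5,7,10,13} and {9}.
Refine {1,3,6,8,11,12} on symbol x: members go to different blocks, giving {3,6,8,11,12} and {1}.
On input x, block {5,7,10,13} splits into {5,7,13} and {10}.
On input x, block {3,6,8,11,12} splits into {3,8,12} and {6,11}.
On input y, block {5,7,13} splits into {7,13} and {5}.
Split {3,8,12} by δ(·,x) → {8,12} and {3}.
On input y, block {8,12} splits into {8} and {12}.
No further refinement is possible. Final partition (9 blocks): {7,13} | {8} | {9} | {1} | {10} | {6,11} | {5} | {3} | {12}.

9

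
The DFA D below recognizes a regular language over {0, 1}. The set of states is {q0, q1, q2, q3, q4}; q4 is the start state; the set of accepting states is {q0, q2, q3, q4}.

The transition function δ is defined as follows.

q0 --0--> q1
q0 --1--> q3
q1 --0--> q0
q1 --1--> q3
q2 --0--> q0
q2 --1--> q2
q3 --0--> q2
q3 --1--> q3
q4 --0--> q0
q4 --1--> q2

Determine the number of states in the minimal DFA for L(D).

All states are reachable from the start state.
Initial partition by acceptance: {q0,q2,q3,q4} | {q1}.
Refine {q0,q2,q3,q4} on symbol 0: members go to different blocks, giving {q2,q3,q4} and {q0}.
Split {q2,q3,q4} by δ(·,0) → {q2,q4} and {q3}.
The partition is now stable with 4 blocks: {q2,q4} | {q1} | {q0} | {q3}.

4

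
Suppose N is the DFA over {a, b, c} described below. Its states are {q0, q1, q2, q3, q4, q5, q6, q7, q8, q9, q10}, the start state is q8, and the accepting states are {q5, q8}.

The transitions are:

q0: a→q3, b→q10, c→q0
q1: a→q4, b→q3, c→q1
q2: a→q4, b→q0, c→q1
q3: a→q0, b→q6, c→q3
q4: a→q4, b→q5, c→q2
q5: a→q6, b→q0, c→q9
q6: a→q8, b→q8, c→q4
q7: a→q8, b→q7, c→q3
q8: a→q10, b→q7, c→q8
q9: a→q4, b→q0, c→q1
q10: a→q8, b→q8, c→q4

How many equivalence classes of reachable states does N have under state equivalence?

7

Every state is reachable, so we keep all 11.
Initial partition by acceptance: {q5,q8} | {q0,q1,q2,q3,q4,q6,q7,q9,q10}.
Split {q5,q8} by δ(·,c) → {q5} and {q8}.
Split {q0,q1,q2,q3,q4,q6,q7,q9,q10} by δ(·,a) → {q0,q1,q2,q3,q4,q9} and {q6,q7,q10}.
Refine {q0,q1,q2,q3,q4,q9} on symbol b: members go to different blocks, giving {q1,q2,q9} and {q0,q3} and {q4}.
On input b, block {q6,q7,q10} splits into {q6,q10} and {q7}.
The partition is now stable with 7 blocks: {q5} | {q1,q2,q9} | {q8} | {q6,q10} | {q0,q3} | {q4} | {q7}.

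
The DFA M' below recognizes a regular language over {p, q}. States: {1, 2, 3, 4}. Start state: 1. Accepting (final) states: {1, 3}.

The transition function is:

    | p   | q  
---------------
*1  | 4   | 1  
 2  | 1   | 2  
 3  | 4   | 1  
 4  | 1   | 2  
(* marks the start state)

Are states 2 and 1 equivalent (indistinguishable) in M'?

Reachable states from the start: {1,2,4}. Unreachable: {3} — drop them.
Initial partition by acceptance: {1} | {2,4}.
The partition is now stable with 2 blocks: {1} | {2,4}.
2 and 1 end up in different blocks, so they are distinguishable. For instance, the string 'ε' is accepted from only 1.

No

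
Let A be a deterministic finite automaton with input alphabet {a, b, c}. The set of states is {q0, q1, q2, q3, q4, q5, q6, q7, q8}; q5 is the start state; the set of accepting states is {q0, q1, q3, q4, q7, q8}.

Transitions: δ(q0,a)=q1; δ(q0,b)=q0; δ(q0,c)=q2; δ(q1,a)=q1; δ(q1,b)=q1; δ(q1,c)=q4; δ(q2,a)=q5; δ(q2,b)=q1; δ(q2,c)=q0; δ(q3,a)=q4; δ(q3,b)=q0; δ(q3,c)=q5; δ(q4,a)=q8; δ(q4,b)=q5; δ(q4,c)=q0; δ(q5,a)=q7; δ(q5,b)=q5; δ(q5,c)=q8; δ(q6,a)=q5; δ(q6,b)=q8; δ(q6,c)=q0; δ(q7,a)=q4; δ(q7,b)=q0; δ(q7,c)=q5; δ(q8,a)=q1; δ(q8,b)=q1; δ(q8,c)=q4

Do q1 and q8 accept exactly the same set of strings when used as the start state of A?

Yes

First remove the unreachable states {q3,q6}; 7 states remain.
Initial partition by acceptance: {q0,q1,q4,q7,q8} | {q2,q5}.
Split {q0,q1,q4,q7,q8} by δ(·,b) → {q0,q1,q7,q8} and {q4}.
Refine {q0,q1,q7,q8} on symbol a: members go to different blocks, giving {q0,q1,q8} and {q7}.
Refine {q0,q1,q8} on symbol c: members go to different blocks, giving {q1,q8} and {q0}.
Split {q2,q5} by δ(·,a) → {q2} and {q5}.
The partition is now stable with 6 blocks: {q1,q8} | {q2} | {q4} | {q7} | {q0} | {q5}.
q1 and q8 lie in the same block of the stable partition, so they are equivalent — no string distinguishes them.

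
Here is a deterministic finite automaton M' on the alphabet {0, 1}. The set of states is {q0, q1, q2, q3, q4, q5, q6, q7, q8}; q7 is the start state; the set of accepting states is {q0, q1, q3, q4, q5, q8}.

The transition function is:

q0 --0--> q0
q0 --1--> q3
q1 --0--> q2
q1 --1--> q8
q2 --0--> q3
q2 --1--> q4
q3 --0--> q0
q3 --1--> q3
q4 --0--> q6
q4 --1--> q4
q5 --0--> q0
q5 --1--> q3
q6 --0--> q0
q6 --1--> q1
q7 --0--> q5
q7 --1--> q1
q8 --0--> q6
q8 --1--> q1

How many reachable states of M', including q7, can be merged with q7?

Every state is reachable, so we keep all 9.
P0 = {q0,q1,q3,q4,q5,q8} | {q2,q6,q7}.
On input 0, block {q0,q1,q3,q4,q5,q8} splits into {q0,q3,q5} and {q1,q4,q8}.
Stable partition: {q0,q3,q5} | {q2,q6,q7} | {q1,q4,q8} — 3 equivalence classes.
The equivalence class containing q7 is {q2,q6,q7}, of size 3.

3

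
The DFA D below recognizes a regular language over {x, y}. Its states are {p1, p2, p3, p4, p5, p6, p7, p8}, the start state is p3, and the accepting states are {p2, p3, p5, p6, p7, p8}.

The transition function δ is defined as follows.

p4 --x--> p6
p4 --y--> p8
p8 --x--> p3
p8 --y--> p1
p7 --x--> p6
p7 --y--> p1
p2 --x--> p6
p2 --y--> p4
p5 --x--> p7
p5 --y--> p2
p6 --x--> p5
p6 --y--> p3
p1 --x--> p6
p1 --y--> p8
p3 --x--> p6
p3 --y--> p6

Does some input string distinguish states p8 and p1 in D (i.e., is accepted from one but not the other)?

Yes

Every state is reachable, so we keep all 8.
Start with accepting vs non-accepting: {p2,p3,p5,p6,p7,p8} | {p1,p4}.
Refine {p2,p3,p5,p6,p7,p8} on symbol y: members go to different blocks, giving {p2,p7,p8} and {p3,p5,p6}.
Split {p3,p5,p6} by δ(·,x) → {p3,p6} and {p5}.
Split {p3,p6} by δ(·,x) → {p3} and {p6}.
Refine {p2,p7,p8} on symbol x: members go to different blocks, giving {p2,p7} and {p8}.
No further refinement is possible. Final partition (6 blocks): {p2,p7} | {p1,p4} | {p3} | {p5} | {p6} | {p8}.
p8 and p1 end up in different blocks, so they are distinguishable. For instance, the string 'ε' is accepted from only p8.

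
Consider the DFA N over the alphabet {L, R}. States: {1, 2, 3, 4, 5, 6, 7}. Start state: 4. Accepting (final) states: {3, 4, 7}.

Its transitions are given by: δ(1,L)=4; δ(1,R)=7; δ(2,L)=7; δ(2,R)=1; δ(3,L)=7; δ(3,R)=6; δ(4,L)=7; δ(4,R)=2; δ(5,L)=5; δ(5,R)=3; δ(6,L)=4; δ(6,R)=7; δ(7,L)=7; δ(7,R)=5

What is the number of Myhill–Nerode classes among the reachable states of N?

All states are reachable from the start state.
Initial partition by acceptance: {3,4,7} | {1,2,5,6}.
Refine {1,2,5,6} on symbol L: members go to different blocks, giving {1,2,6} and {5}.
Split {3,4,7} by δ(·,R) → {3,4} and {7}.
Split {1,2,6} by δ(·,L) → {1,6} and {2}.
Refine {3,4} on symbol R: members go to different blocks, giving {3} and {4}.
The partition is now stable with 6 blocks: {3} | {1,6} | {5} | {7} | {2} | {4}.

6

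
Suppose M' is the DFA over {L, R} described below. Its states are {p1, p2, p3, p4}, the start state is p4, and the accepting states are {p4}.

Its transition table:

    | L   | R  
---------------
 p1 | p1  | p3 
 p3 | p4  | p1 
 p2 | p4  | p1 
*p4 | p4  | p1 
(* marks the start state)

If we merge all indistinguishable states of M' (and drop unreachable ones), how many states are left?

3

States {p2} cannot be reached from the start state, so discard them.
P0 = {p4} | {p1,p3}.
Split {p1,p3} by δ(·,L) → {p1} and {p3}.
No further refinement is possible. Final partition (3 blocks): {p4} | {p1} | {p3}.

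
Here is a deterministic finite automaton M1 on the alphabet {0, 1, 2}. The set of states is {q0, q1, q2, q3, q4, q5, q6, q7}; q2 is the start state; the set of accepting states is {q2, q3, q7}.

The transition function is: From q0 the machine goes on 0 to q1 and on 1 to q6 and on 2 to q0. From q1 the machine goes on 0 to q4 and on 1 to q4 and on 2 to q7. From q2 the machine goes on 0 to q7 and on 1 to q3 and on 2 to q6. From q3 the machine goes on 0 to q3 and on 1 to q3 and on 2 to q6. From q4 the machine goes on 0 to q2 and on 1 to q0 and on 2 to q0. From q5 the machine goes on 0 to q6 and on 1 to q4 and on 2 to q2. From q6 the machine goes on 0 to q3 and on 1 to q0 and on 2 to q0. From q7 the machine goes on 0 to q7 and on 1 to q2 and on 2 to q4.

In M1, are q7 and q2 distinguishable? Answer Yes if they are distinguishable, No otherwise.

No

States {q5} cannot be reached from the start state, so discard them.
P0 = {q2,q3,q7} | {q0,q1,q4,q6}.
Refine {q0,q1,q4,q6} on symbol 0: members go to different blocks, giving {q0,q1} and {q4,q6}.
On input 0, block {q0,q1} splits into {q0} and {q1}.
The partition is now stable with 4 blocks: {q2,q3,q7} | {q0} | {q4,q6} | {q1}.
q7 and q2 lie in the same block of the stable partition, so they are equivalent — no string distinguishes them.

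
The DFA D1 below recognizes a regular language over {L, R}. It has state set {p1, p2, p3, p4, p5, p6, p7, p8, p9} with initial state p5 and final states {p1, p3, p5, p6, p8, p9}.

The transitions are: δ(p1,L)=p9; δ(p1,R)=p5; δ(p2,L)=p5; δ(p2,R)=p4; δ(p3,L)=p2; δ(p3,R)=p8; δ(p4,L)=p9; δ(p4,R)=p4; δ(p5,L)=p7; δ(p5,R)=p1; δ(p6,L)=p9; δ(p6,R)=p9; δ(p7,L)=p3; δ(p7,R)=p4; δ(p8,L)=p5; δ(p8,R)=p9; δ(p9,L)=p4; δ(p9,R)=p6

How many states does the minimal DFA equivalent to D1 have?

3

Every state is reachable, so we keep all 9.
Initial partition by acceptance: {p1,p3,p5,p6,p8,p9} | {p2,p4,p7}.
Split {p1,p3,p5,p6,p8,p9} by δ(·,L) → {p1,p6,p8} and {p3,p5,p9}.
The partition is now stable with 3 blocks: {p1,p6,p8} | {p2,p4,p7} | {p3,p5,p9}.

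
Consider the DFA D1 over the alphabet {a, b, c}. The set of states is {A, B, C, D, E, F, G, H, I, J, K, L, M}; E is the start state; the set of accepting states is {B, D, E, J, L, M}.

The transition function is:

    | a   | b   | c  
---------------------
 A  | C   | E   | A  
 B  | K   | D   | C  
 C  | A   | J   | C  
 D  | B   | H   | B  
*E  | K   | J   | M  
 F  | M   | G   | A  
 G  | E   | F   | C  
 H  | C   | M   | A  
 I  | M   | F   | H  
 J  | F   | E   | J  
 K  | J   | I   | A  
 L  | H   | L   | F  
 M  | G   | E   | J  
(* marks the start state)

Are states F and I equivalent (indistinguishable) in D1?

Reachable states from the start: {A,C,E,F,G,H,I,J,K,M}. Unreachable: {B,D,L} — drop them.
Start with accepting vs non-accepting: {E,J,M} | {A,C,F,G,H,I,K}.
Refine {A,C,F,G,H,I,K} on symbol a: members go to different blocks, giving {F,G,I,K} and {A,C,H}.
No further refinement is possible. Final partition (3 blocks): {E,J,M} | {F,G,I,K} | {A,C,H}.
F and I lie in the same block of the stable partition, so they are equivalent — no string distinguishes them.

Yes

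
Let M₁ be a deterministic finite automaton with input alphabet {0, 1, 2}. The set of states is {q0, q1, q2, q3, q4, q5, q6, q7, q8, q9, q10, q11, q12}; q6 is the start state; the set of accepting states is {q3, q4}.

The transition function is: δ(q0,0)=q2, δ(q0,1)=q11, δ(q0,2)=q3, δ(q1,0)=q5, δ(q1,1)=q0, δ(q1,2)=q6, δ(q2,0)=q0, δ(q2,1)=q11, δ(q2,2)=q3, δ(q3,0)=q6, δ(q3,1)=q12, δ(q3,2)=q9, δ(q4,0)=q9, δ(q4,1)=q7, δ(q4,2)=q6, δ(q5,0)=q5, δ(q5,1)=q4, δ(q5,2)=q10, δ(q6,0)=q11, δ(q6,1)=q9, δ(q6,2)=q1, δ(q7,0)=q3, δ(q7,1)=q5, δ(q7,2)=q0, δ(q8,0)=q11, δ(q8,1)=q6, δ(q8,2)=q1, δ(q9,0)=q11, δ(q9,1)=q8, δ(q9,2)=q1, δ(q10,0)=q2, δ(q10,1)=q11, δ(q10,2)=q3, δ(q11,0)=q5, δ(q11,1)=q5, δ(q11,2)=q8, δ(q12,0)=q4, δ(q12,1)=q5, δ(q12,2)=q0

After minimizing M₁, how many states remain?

7

Every state is reachable, so we keep all 13.
Initial partition by acceptance: {q3,q4} | {q0,q1,q2,q5,q6,q7,q8,q9,q10,q11,q12}.
On input 0, block {q0,q1,q2,q5,q6,q7,q8,q9,q10,q11,q12} splits into {q0,q1,q2,q5,q6,q8,q9,q10,q11} and {q7,q12}.
Refine {q0,q1,q2,q5,q6,q8,q9,q10,q11} on symbol 1: members go to different blocks, giving {q0,q1,q2,q6,q8,q9,q10,q11} and {q5}.
Split {q0,q1,q2,q6,q8,q9,q10,q11} by δ(·,0) → {q0,q2,q6,q8,q9,q10} and {q1,q11}.
Split {q0,q2,q6,q8,q9,q10} by δ(·,0) → {q0,q2,q10} and {q6,q8,q9}.
On input 1, block {q1,q11} splits into {q1} and {q11}.
The partition is now stable with 7 blocks: {q3,q4} | {q0,q2,q10} | {q7,q12} | {q5} | {q1} | {q6,q8,q9} | {q11}.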